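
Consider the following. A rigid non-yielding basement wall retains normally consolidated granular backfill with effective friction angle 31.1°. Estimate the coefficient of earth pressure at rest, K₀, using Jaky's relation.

0.483

K₀ = 1 − sin φ' = 1 − sin 31.1° = 0.4835.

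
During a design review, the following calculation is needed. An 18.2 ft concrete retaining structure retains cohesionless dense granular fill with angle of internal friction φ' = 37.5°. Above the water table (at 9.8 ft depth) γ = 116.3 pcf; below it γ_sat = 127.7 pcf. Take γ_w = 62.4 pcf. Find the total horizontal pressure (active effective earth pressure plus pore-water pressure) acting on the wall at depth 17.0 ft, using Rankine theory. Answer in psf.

K_a = (1 − sin φ)/(1 + sin φ) = 0.2432.
γ' = 127.7 − 62.4 = 65.30 pcf.
Effective vertical stress at 17.0 ft: σ'_v = 116.3×9.8 + 65.30×7.20 = 1610 psf.
σ'_h = K_a σ'_v = 0.2432 × 1610 = 391.5 psf; u = γ_w × 7.20 = 449.3 psf.
Total σ_h = 391.5 + 449.3 = 840.8 psf.

841 psf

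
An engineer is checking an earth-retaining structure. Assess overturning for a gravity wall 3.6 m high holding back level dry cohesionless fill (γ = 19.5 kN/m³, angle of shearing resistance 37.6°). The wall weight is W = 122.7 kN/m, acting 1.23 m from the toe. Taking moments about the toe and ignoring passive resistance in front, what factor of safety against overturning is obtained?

4.11

K_a = tan²(45° − 37.6°/2) = 0.2421.
P_a = ½K_aγH² = 0.5×0.2421×19.5×3.6² = 30.59 kN/m, acting at H/3 = 1.200 m above the base.
Overturning moment M_o = P_a × H/3 = 30.59 × 1.200 = 36.71.
Resisting moment M_r = W × 1.23 = 122.7 × 1.23 = 150.9.
FS_overturning = M_r/M_o = 150.9/36.71 = 4.111.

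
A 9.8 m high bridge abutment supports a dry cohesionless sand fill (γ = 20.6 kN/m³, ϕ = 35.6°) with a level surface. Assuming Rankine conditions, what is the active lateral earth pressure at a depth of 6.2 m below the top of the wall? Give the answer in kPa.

33.7 kPa

K_a = (1 − sin φ)/(1 + sin φ) = 0.2641.
σ_h = K_a γ z = 0.2641 × 20.6 × 6.2 = 33.73 kPa.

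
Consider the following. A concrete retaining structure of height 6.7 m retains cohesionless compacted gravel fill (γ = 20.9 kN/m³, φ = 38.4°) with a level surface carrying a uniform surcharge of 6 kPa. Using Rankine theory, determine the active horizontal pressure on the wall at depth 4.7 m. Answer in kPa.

K_a = (1 − sin φ)/(1 + sin φ) = 0.2337.
σ_v = γz + q = 20.9 × 4.7 + 6 = 104.2 kPa.
σ_h = K_a σ_v = 0.2337 × 104.2 = 24.36 kPa.

24.4 kPa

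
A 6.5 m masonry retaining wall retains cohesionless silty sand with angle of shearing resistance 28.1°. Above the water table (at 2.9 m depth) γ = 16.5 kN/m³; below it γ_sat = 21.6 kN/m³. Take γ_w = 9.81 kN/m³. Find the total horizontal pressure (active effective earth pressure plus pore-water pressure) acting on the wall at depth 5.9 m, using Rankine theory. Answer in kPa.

59.4 kPa

K_a = (1 − sin φ)/(1 + sin φ) = 0.3596.
γ' = 21.6 − 9.81 = 11.79 kN/m³.
Effective vertical stress at 5.9 m: σ'_v = 16.5×2.9 + 11.79×3.00 = 83.22 kPa.
σ'_h = K_a σ'_v = 0.3596 × 83.22 = 29.93 kPa; u = γ_w × 3.00 = 29.43 kPa.
Total σ_h = 29.93 + 29.43 = 59.36 kPa.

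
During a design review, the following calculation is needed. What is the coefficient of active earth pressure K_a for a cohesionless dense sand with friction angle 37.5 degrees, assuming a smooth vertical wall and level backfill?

K_a = tan²(45° − φ/2) = tan²(26.25°) = 0.2432.

0.243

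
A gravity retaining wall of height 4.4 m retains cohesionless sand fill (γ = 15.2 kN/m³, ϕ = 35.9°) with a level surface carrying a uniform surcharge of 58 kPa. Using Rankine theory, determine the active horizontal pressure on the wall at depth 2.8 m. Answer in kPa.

26.2 kPa

K_a = (1 − sin φ)/(1 + sin φ) = 0.2607.
σ_v = γz + q = 15.2 × 2.8 + 58 = 100.6 kPa.
σ_h = K_a σ_v = 0.2607 × 100.6 = 26.22 kPa.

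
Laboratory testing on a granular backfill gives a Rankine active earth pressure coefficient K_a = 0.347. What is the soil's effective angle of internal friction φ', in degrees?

K_a = tan²(45° − φ/2) ⇒ 45° − φ/2 = arctan(√0.347) = 30.50°.
φ = 2(45° − 30.50°) = 29.00°.

29.0°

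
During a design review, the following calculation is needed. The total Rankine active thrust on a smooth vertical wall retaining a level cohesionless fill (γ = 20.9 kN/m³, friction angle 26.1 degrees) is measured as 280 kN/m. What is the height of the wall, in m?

K_a = 0.3889. P_a = ½ K_a γ H² ⇒ H = √(2P_a/(K_a γ)).
H = √(2×280/(0.3889×20.9)) = 8.300 m.

8.30 m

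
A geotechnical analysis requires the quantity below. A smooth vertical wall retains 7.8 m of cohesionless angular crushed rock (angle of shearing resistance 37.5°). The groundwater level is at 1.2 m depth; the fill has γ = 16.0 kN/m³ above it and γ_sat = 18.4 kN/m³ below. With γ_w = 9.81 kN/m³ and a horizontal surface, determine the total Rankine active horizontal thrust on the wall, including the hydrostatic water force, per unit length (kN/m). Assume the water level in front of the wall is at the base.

K_a = tan²(45° − φ/2) = 0.2432.
γ' = 18.4 − 9.81 = 8.590 kN/m³. Depth below WT = 6.6 m.
σ'_h at WT = K_a γ d_w = 4.669 kPa; at base = 4.669 + K_a γ' × 6.6 = 18.46 kPa.
P₁ (0–1.2 m) = ½×4.669×1.2 = 2.802. P₂ (1.2–7.8 m) = ½(4.669+18.46)×6.6 = 76.32.
P_w = ½ γ_w h₂² = 0.5×9.81×6.6² = 213.7. Total = 2.802+76.32+213.7 = 292.8 kN/m.

293 kN/m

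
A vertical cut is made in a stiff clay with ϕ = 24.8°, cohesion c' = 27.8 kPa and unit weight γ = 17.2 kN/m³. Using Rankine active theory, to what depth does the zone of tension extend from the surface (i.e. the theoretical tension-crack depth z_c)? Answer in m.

K_a = tan²(45° − 24.8°/2) = 0.4090; √K_a = 0.6395.
The active pressure is zero where K_a γ z = 2c√K_a, so z_c = 2c/(γ√K_a) = 2×27.8/(17.2×0.6395) = 5.055 m.

5.05 m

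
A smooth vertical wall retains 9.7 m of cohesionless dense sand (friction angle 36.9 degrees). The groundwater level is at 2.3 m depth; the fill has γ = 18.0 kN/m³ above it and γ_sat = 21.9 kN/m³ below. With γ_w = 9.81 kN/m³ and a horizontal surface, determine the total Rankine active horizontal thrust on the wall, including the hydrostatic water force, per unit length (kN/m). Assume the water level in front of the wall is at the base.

K_a = tan²(45° − φ/2) = 0.2497.
γ' = 21.9 − 9.81 = 12.09 kN/m³. Depth below WT = 7.4 m.
σ'_h at WT = K_a γ d_w = 10.34 kPa; at base = 10.34 + K_a γ' × 7.4 = 32.67 kPa.
P₁ (0–2.3 m) = ½×10.34×2.3 = 11.89. P₂ (2.3–9.7 m) = ½(10.34+32.67)×7.4 = 159.1.
P_w = ½ γ_w h₂² = 0.5×9.81×7.4² = 268.6. Total = 11.89+159.1+268.6 = 439.6 kN/m.

440 kN/m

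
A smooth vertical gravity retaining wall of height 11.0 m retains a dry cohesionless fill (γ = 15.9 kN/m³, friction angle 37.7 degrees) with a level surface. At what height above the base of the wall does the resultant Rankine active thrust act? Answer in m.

3.67 m

K_a = 0.2411.
The pressure distribution is triangular, so the resultant acts at H/3 above the base = 11.0/3 = 3.667 m.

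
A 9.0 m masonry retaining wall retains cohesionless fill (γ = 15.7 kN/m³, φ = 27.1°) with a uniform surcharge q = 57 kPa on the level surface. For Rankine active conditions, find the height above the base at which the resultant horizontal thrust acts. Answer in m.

3.67 m

K_a = 0.3741.
Triangular part P₁ = ½K_aγH² = 237.8 at H/3 = 3.000 m; rectangular part P₂ = K_a q H = 191.9 at H/2 = 4.500 m.
ȳ = (P₁·3.000 + P₂·4.500)/(P₁+P₂) = 3.670 m.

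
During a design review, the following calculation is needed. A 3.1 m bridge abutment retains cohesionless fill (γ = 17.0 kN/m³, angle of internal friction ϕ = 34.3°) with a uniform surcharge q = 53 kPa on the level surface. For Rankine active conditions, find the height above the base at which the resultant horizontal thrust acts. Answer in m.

K_a = 0.2792.
Triangular part P₁ = ½K_aγH² = 22.80 at H/3 = 1.033 m; rectangular part P₂ = K_a q H = 45.87 at H/2 = 1.550 m.
ȳ = (P₁·1.033 + P₂·1.550)/(P₁+P₂) = 1.378 m.

1.38 m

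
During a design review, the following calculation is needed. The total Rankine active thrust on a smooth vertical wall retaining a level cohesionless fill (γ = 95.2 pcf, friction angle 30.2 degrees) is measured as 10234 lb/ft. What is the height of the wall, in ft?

K_a = 0.3307. P_a = ½ K_a γ H² ⇒ H = √(2P_a/(K_a γ)).
H = √(2×10234/(0.3307×95.2)) = 25.50 ft.

25.5 ft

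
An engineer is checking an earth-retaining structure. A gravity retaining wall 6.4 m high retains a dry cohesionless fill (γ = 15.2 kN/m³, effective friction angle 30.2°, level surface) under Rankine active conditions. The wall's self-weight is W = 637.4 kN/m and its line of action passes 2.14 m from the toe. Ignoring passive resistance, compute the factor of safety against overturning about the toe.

K_a = tan²(45° − 30.2°/2) = 0.3307.
P_a = ½K_aγH² = 0.5×0.3307×15.2×6.4² = 102.9 kN/m, acting at H/3 = 2.133 m above the base.
Overturning moment M_o = P_a × H/3 = 102.9 × 2.133 = 219.6.
Resisting moment M_r = W × 2.14 = 637.4 × 2.14 = 1364.
FS_overturning = M_r/M_o = 1364/219.6 = 6.212.

6.21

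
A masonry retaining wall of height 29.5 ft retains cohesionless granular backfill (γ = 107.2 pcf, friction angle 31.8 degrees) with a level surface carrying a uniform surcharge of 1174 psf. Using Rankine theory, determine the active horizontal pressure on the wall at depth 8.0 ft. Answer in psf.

K_a = (1 − sin φ)/(1 + sin φ) = 0.3098.
σ_v = γz + q = 107.2 × 8.0 + 1174 = 2032 psf.
σ_h = K_a σ_v = 0.3098 × 2032 = 629.4 psf.

629 psf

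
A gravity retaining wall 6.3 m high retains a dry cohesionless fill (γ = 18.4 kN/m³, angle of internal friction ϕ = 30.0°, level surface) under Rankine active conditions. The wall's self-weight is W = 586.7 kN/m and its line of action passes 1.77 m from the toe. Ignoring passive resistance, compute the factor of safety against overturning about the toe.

K_a = tan²(45° − 30.0°/2) = 0.3333.
P_a = ½K_aγH² = 0.5×0.3333×18.4×6.3² = 121.7 kN/m, acting at H/3 = 2.100 m above the base.
Overturning moment M_o = P_a × H/3 = 121.7 × 2.100 = 255.6.
Resisting moment M_r = W × 1.77 = 586.7 × 1.77 = 1038.
FS_overturning = M_r/M_o = 1038/255.6 = 4.063.

4.06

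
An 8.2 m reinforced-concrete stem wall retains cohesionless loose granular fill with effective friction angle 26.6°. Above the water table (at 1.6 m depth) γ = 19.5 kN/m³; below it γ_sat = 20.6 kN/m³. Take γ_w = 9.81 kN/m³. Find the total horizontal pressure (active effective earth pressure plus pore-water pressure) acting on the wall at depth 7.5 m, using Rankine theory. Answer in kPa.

K_a = (1 − sin φ)/(1 + sin φ) = 0.3814.
γ' = 20.6 − 9.81 = 10.79 kN/m³.
Effective vertical stress at 7.5 m: σ'_v = 19.5×1.6 + 10.79×5.90 = 94.86 kPa.
σ'_h = K_a σ'_v = 0.3814 × 94.86 = 36.18 kPa; u = γ_w × 5.90 = 57.88 kPa.
Total σ_h = 36.18 + 57.88 = 94.06 kPa.

94.1 kPa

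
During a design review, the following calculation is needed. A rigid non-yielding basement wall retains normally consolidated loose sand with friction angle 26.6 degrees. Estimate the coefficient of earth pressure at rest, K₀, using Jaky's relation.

0.552

K₀ = 1 − sin φ' = 1 − sin 26.6° = 0.5522.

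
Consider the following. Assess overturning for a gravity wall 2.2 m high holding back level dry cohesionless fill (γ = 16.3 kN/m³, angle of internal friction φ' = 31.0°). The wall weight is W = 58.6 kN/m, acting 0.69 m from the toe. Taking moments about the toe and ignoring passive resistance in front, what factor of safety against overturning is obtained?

K_a = tan²(45° − 31.0°/2) = 0.3201.
P_a = ½K_aγH² = 0.5×0.3201×16.3×2.2² = 12.63 kN/m, acting at H/3 = 0.7333 m above the base.
Overturning moment M_o = P_a × H/3 = 12.63 × 0.7333 = 9.260.
Resisting moment M_r = W × 0.69 = 58.6 × 0.69 = 40.43.
FS_overturning = M_r/M_o = 40.43/9.260 = 4.367.

4.37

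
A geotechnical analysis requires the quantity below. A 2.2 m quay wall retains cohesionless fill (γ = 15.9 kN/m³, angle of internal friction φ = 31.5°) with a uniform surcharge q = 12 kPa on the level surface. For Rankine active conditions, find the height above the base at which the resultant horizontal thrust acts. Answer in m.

0.883 m

K_a = 0.3136.
Triangular part P₁ = ½K_aγH² = 12.07 at H/3 = 0.7333 m; rectangular part P₂ = K_a q H = 8.280 at H/2 = 1.100 m.
ȳ = (P₁·0.7333 + P₂·1.100)/(P₁+P₂) = 0.8825 m.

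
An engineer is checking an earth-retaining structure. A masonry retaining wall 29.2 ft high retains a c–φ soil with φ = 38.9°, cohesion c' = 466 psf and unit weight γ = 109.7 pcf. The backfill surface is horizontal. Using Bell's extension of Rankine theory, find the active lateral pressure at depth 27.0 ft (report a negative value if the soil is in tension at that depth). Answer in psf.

231 psf

K_a = (1 − sin φ)/(1 + sin φ) = 0.2285.
σ_a = K_a γ z − 2c√K_a = 0.2285×109.7×27.0 − 2×466×0.4780 = 231.3 psf.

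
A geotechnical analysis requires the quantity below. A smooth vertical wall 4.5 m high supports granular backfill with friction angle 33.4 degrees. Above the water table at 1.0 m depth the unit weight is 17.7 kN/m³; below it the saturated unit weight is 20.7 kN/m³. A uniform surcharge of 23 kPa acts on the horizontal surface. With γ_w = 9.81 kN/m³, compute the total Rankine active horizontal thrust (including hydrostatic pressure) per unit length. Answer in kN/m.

K_a = tan²(45° − φ/2) = 0.2899.
γ' = 20.7 − 9.81 = 10.89 kN/m³. h₂ = H − d_w = 3.5 m.
σ'_h: at surface K_a·q = 6.668; at WT K_a(q+γd_w) = 11.80; at base K_a(q+γd_w+γ'h₂) = 22.85 kPa.
P₁ = ½(6.668+11.80)×1.0 = 9.234; P₂ = ½(11.80+22.85)×3.5 = 60.64; P_w = ½γ_w h₂² = 60.09.
Total = 9.234+60.64+60.09 = 130.0 kN/m.

130 kN/m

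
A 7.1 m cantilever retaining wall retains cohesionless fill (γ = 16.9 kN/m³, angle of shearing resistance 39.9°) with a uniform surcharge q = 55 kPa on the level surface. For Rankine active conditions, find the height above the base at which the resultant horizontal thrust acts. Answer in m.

K_a = 0.2184.
Triangular part P₁ = ½K_aγH² = 93.05 at H/3 = 2.367 m; rectangular part P₂ = K_a q H = 85.30 at H/2 = 3.550 m.
ȳ = (P₁·2.367 + P₂·3.550)/(P₁+P₂) = 2.933 m.

2.93 m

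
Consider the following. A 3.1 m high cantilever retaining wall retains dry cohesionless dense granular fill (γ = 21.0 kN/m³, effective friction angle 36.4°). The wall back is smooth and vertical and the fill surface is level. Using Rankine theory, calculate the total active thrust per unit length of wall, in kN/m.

K_a = tan²(45° − φ/2) = 0.2552.
P_a = ½ K_a γ H² = 0.5 × 0.2552 × 21.0 × 3.1² = 25.75 kN/m.

25.7 kN/m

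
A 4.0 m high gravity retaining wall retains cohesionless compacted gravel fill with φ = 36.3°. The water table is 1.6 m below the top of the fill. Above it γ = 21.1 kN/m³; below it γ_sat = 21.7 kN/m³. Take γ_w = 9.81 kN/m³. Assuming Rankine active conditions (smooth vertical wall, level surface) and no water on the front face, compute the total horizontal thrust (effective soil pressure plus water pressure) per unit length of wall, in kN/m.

K_a = tan²(45° − φ/2) = 0.2563.
γ' = 21.7 − 9.81 = 11.89 kN/m³. Depth below WT = 2.4 m.
σ'_h at WT = K_a γ d_w = 8.652 kPa; at base = 8.652 + K_a γ' × 2.4 = 15.96 kPa.
P₁ (0–1.6 m) = ½×8.652×1.6 = 6.921. P₂ (1.6–4.0 m) = ½(8.652+15.96)×2.4 = 29.54.
P_w = ½ γ_w h₂² = 0.5×9.81×2.4² = 28.25. Total = 6.921+29.54+28.25 = 64.71 kN/m.

64.7 kN/m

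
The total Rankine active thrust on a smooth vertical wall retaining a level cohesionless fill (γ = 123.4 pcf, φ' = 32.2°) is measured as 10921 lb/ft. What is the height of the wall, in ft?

K_a = 0.3047. P_a = ½ K_a γ H² ⇒ H = √(2P_a/(K_a γ)).
H = √(2×10921/(0.3047×123.4)) = 24.10 ft.

24.1 ft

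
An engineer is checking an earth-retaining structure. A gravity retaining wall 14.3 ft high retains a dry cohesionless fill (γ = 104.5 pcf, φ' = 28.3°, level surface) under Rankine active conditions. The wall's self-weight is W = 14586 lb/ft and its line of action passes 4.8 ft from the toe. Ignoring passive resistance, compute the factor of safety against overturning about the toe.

K_a = tan²(45° − 28.3°/2) = 0.3568.
P_a = ½K_aγH² = 0.5×0.3568×104.5×14.3² = 3812 lb/ft, acting at H/3 = 4.767 ft above the base.
Overturning moment M_o = P_a × H/3 = 3812 × 4.767 = 18170.
Resisting moment M_r = W × 4.8 = 14586 × 4.8 = 70010.
FS_overturning = M_r/M_o = 70010/18170 = 3.853.

3.85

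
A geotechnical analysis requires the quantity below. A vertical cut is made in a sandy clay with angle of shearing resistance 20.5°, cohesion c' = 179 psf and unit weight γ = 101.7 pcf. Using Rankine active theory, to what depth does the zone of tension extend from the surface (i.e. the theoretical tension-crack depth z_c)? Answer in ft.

K_a = tan²(45° − 20.5°/2) = 0.4813; √K_a = 0.6937.
The active pressure is zero where K_a γ z = 2c√K_a, so z_c = 2c/(γ√K_a) = 2×179/(101.7×0.6937) = 5.074 ft.

5.07 ft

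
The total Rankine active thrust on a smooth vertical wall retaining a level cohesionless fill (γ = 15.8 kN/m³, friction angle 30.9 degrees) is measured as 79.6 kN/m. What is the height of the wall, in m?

5.60 m

K_a = 0.3214. P_a = ½ K_a γ H² ⇒ H = √(2P_a/(K_a γ)).
H = √(2×79.6/(0.3214×15.8)) = 5.599 m.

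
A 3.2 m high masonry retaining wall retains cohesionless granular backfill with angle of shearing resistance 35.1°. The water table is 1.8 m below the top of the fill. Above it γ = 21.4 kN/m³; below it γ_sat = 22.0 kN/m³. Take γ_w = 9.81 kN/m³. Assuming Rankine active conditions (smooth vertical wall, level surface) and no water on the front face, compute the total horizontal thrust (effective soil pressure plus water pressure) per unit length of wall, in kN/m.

K_a = tan²(45° − φ/2) = 0.2698.
γ' = 22.0 − 9.81 = 12.19 kN/m³. Depth below WT = 1.4 m.
σ'_h at WT = K_a γ d_w = 10.39 kPa; at base = 10.39 + K_a γ' × 1.4 = 15.00 kPa.
P₁ (0–1.8 m) = ½×10.39×1.8 = 9.355. P₂ (1.8–3.2 m) = ½(10.39+15.00)×1.4 = 17.78.
P_w = ½ γ_w h₂² = 0.5×9.81×1.4² = 9.614. Total = 9.355+17.78+9.614 = 36.74 kN/m.

36.7 kN/m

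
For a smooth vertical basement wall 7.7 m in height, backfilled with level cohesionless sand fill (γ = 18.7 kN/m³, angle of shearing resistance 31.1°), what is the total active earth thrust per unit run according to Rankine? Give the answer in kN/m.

177 kN/m

K_a = tan²(45° − φ/2) = 0.3188.
P_a = ½ K_a γ H² = 0.5 × 0.3188 × 18.7 × 7.7² = 176.7 kN/m.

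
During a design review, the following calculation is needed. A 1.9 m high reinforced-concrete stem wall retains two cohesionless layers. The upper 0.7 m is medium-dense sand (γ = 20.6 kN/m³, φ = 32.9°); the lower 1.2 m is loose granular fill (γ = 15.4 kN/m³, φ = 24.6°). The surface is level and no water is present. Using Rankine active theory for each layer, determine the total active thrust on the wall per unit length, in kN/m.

K_a1 = tan²(45°−32.9°/2) = 0.2960; K_a2 = tan²(45°−24.6°/2) = 0.4121.
Layer 1: σ at base = K_a1 γ₁ h₁ = 4.269 kPa; P₁ = ½×4.269×0.7 = 1.494.
Layer 2: σ_v at top = γ₁h₁ = 14.42; σ_h top = K_a2×14.42 = 5.943; σ_h base = K_a2×(14.42+15.4×1.2) = 13.56.
P₂ = ½(5.943+13.56)×1.2 = 11.70. Total P_a = 1.494+11.70 = 13.20 kN/m.

13.2 kN/m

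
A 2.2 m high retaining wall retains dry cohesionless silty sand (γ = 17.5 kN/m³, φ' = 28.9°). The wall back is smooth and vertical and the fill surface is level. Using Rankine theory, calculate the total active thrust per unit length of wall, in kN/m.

K_a = tan²(45° − φ/2) = 0.3484.
P_a = ½ K_a γ H² = 0.5 × 0.3484 × 17.5 × 2.2² = 14.75 kN/m.

14.8 kN/m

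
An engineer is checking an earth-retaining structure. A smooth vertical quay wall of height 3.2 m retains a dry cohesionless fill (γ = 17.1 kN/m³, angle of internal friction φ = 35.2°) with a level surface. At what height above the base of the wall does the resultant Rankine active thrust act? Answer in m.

1.07 m

K_a = 0.2687.
The pressure distribution is triangular, so the resultant acts at H/3 above the base = 3.2/3 = 1.067 m.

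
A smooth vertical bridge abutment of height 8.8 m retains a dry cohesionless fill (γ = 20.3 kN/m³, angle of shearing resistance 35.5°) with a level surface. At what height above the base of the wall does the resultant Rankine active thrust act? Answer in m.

2.93 m

K_a = 0.2653.
The pressure distribution is triangular, so the resultant acts at H/3 above the base = 8.8/3 = 2.933 m.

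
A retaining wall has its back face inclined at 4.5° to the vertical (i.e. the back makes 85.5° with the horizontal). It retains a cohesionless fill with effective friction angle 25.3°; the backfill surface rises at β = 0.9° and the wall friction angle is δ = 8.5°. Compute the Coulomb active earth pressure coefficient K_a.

0.409

K_a = sin²(α+φ) / [sin²α · sin(α−δ) · (1 + √{sin(φ+δ)sin(φ−β) / (sin(α−δ)sin(α+β))})²].
With α = 85.5°, φ = 25.3°, δ = 8.5°, β = 0.9°: K_a = 0.4086.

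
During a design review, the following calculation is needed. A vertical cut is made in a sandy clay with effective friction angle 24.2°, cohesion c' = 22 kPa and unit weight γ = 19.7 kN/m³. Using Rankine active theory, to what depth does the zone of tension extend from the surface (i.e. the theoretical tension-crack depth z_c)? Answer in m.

3.45 m

K_a = tan²(45° − 24.2°/2) = 0.4185; √K_a = 0.6469.
The active pressure is zero where K_a γ z = 2c√K_a, so z_c = 2c/(γ√K_a) = 2×22/(19.7×0.6469) = 3.452 m.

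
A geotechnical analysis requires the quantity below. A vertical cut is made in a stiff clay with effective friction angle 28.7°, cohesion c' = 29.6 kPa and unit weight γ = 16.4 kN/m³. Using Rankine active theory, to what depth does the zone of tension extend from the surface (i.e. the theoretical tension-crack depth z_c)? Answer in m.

K_a = tan²(45° − 28.7°/2) = 0.3511; √K_a = 0.5926.
The active pressure is zero where K_a γ z = 2c√K_a, so z_c = 2c/(γ√K_a) = 2×29.6/(16.4×0.5926) = 6.092 m.

6.09 m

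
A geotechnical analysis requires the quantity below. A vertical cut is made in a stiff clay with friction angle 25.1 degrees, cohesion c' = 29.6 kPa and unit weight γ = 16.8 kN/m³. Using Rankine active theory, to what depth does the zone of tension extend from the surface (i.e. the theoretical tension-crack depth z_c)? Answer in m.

5.54 m

K_a = tan²(45° − 25.1°/2) = 0.4043; √K_a = 0.6358.
The active pressure is zero where K_a γ z = 2c√K_a, so z_c = 2c/(γ√K_a) = 2×29.6/(16.8×0.6358) = 5.542 m.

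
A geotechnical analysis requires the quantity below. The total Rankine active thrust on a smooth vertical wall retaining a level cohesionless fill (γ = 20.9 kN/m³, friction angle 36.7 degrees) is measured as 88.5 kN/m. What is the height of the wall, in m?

K_a = 0.2519. P_a = ½ K_a γ H² ⇒ H = √(2P_a/(K_a γ)).
H = √(2×88.5/(0.2519×20.9)) = 5.799 m.

5.80 m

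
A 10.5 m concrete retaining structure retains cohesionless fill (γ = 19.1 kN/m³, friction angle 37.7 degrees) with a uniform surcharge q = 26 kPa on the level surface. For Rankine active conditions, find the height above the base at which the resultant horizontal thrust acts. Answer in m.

K_a = 0.2411.
Triangular part P₁ = ½K_aγH² = 253.8 at H/3 = 3.500 m; rectangular part P₂ = K_a q H = 65.81 at H/2 = 5.250 m.
ȳ = (P₁·3.500 + P₂·5.250)/(P₁+P₂) = 3.860 m.

3.86 m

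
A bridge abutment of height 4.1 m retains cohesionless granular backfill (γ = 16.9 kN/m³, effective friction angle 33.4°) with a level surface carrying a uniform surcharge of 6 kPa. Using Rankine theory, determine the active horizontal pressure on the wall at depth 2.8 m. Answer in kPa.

K_a = (1 − sin φ)/(1 + sin φ) = 0.2899.
σ_v = γz + q = 16.9 × 2.8 + 6 = 53.32 kPa.
σ_h = K_a σ_v = 0.2899 × 53.32 = 15.46 kPa.

15.5 kPa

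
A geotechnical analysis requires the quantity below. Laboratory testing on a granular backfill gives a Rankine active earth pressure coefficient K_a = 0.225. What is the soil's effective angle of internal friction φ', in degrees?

K_a = tan²(45° − φ/2) ⇒ 45° − φ/2 = arctan(√0.225) = 25.38°.
φ = 2(45° − 25.38°) = 39.25°.

39.2°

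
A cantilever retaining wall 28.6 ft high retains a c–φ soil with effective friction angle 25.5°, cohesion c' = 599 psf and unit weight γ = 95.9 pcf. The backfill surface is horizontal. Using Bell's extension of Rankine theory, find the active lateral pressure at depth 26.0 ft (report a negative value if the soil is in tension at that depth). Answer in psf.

237 psf

K_a = (1 − sin φ)/(1 + sin φ) = 0.3981.
σ_a = K_a γ z − 2c√K_a = 0.3981×95.9×26.0 − 2×599×0.6310 = 236.7 psf.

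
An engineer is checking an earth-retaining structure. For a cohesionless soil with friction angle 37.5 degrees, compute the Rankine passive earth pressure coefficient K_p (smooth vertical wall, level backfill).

4.11

K_p = (1 + sin φ)/(1 − sin φ) = tan²(45° + 37.5°/2) = 4.112.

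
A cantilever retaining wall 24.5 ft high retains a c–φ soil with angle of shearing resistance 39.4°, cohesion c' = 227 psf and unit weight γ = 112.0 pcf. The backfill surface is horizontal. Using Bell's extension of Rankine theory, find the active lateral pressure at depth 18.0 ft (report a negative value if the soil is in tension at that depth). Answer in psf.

K_a = (1 − sin φ)/(1 + sin φ) = 0.2234.
σ_a = K_a γ z − 2c√K_a = 0.2234×112.0×18.0 − 2×227×0.4727 = 235.9 psf.

236 psf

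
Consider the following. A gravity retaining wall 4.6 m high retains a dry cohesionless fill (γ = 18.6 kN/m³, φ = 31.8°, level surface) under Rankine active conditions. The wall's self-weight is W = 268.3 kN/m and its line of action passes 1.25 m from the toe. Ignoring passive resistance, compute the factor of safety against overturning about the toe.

3.59

K_a = tan²(45° − 31.8°/2) = 0.3098.
P_a = ½K_aγH² = 0.5×0.3098×18.6×4.6² = 60.96 kN/m, acting at H/3 = 1.533 m above the base.
Overturning moment M_o = P_a × H/3 = 60.96 × 1.533 = 93.48.
Resisting moment M_r = W × 1.25 = 268.3 × 1.25 = 335.4.
FS_overturning = M_r/M_o = 335.4/93.48 = 3.588.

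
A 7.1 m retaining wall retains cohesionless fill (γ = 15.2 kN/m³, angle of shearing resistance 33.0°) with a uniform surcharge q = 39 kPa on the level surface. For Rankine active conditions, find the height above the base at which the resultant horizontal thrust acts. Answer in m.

K_a = 0.2948.
Triangular part P₁ = ½K_aγH² = 112.9 at H/3 = 2.367 m; rectangular part P₂ = K_a q H = 81.63 at H/2 = 3.550 m.
ȳ = (P₁·2.367 + P₂·3.550)/(P₁+P₂) = 2.863 m.

2.86 m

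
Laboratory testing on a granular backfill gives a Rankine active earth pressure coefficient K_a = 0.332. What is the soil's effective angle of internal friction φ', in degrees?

K_a = tan²(45° − φ/2) ⇒ 45° − φ/2 = arctan(√0.332) = 29.95°.
φ = 2(45° − 29.95°) = 30.10°.

30.1°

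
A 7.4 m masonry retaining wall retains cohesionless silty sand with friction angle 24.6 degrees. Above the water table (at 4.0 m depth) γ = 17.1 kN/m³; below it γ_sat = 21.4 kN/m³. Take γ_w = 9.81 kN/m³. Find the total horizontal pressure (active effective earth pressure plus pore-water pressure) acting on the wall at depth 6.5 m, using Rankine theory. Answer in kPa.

K_a = (1 − sin φ)/(1 + sin φ) = 0.4121.
γ' = 21.4 − 9.81 = 11.59 kN/m³.
Effective vertical stress at 6.5 m: σ'_v = 17.1×4.0 + 11.59×2.50 = 97.38 kPa.
σ'_h = K_a σ'_v = 0.4121 × 97.38 = 40.13 kPa; u = γ_w × 2.50 = 24.53 kPa.
Total σ_h = 40.13 + 24.53 = 64.66 kPa.

64.7 kPa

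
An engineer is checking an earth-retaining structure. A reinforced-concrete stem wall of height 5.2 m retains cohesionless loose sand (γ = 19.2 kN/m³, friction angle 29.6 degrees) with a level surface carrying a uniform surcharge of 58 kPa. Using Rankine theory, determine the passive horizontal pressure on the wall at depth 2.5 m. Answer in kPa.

K_p = (1 + sin φ)/(1 − sin φ) = 2.952.
σ_v = γz + q = 19.2 × 2.5 + 58 = 106.0 kPa.
σ_h = K_p σ_v = 2.952 × 106.0 = 312.9 kPa.

313 kPa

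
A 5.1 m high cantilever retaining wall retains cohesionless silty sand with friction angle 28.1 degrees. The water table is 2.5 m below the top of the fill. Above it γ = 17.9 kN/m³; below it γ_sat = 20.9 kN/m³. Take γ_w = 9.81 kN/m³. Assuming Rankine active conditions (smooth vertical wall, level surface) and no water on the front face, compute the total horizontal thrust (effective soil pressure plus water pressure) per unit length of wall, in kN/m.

109 kN/m

K_a = tan²(45° − φ/2) = 0.3596.
γ' = 20.9 − 9.81 = 11.09 kN/m³. Depth below WT = 2.6 m.
σ'_h at WT = K_a γ d_w = 16.09 kPa; at base = 16.09 + K_a γ' × 2.6 = 26.46 kPa.
P₁ (0–2.5 m) = ½×16.09×2.5 = 20.12. P₂ (2.5–5.1 m) = ½(16.09+26.46)×2.6 = 55.32.
P_w = ½ γ_w h₂² = 0.5×9.81×2.6² = 33.16. Total = 20.12+55.32+33.16 = 108.6 kN/m.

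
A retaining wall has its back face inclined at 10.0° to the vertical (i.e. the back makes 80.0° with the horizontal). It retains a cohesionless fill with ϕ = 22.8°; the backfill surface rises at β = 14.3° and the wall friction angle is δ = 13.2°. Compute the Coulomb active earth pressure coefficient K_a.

0.624

K_a = sin²(α+φ) / [sin²α · sin(α−δ) · (1 + √{sin(φ+δ)sin(φ−β) / (sin(α−δ)sin(α+β))})²].
With α = 80.0°, φ = 22.8°, δ = 13.2°, β = 14.3°: K_a = 0.6236.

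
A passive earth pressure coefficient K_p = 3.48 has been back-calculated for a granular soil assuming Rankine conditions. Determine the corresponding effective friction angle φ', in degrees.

K_p = (1+sin φ)/(1−sin φ) ⇒ sin φ = (K_p − 1)/(K_p + 1) = 0.5536.
φ = arcsin(0.5536) = 33.61°.

33.6°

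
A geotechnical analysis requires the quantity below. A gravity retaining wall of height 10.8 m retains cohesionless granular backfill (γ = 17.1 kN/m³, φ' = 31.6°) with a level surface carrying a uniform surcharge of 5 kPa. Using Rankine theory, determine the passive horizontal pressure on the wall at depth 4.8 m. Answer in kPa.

K_p = (1 + sin φ)/(1 − sin φ) = 3.202.
σ_v = γz + q = 17.1 × 4.8 + 5 = 87.08 kPa.
σ_h = K_p σ_v = 3.202 × 87.08 = 278.8 kPa.

279 kPa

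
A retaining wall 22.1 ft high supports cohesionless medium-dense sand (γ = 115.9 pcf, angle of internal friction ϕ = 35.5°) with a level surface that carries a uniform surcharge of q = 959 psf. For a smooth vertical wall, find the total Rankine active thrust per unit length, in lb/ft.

13100 lb/ft

K_a = tan²(45° − φ/2) = 0.2653.
Soil triangle: ½ K_a γ H² = 0.5×0.2653×115.9×22.1² = 7508 lb/ft.
Surcharge rectangle: K_a q H = 0.2653×959×22.1 = 5622 lb/ft.
Total = 7508 + 5622 = 13130 lb/ft.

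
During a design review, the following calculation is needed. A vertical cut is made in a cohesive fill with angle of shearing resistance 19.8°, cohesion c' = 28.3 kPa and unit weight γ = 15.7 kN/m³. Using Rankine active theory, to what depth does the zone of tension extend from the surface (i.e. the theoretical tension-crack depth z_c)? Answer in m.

K_a = tan²(45° − 19.8°/2) = 0.4939; √K_a = 0.7028.
The active pressure is zero where K_a γ z = 2c√K_a, so z_c = 2c/(γ√K_a) = 2×28.3/(15.7×0.7028) = 5.130 m.

5.13 m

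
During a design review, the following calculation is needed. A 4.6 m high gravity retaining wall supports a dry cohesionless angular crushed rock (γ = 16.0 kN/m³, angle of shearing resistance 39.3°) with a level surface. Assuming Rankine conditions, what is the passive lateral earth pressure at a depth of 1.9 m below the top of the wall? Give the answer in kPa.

135 kPa

K_p = (1 + sin φ)/(1 − sin φ) = 4.455.
σ_h = K_p γ z = 4.455 × 16.0 × 1.9 = 135.4 kPa.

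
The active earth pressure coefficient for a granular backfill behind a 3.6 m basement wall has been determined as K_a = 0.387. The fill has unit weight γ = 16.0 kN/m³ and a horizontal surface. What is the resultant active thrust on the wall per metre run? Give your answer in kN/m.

P = ½ K_a γ H² = 0.5 × 0.387 × 16.0 × 3.6² = 40.12 kN/m.

40.1 kN/m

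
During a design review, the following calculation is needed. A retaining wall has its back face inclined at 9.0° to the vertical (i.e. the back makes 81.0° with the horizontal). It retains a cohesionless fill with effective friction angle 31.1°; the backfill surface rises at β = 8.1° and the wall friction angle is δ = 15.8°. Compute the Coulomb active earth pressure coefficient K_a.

K_a = sin²(α+φ) / [sin²α · sin(α−δ) · (1 + √{sin(φ+δ)sin(φ−β) / (sin(α−δ)sin(α+β))})²].
With α = 81.0°, φ = 31.1°, δ = 15.8°, β = 8.1°: K_a = 0.3980.

0.398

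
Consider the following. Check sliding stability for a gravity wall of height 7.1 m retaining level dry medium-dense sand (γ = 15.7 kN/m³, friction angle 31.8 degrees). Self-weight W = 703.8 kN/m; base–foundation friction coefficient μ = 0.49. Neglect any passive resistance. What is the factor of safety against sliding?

2.81

K_a = tan²(45° − 31.8°/2) = 0.3098.
P_a = ½K_aγH² = 0.5×0.3098×15.7×7.1² = 122.6 kN/m, acting at H/3 = 2.367 m above the base.
FS_sliding = μW / P_a = 0.49×703.8 / 122.6 = 2.813.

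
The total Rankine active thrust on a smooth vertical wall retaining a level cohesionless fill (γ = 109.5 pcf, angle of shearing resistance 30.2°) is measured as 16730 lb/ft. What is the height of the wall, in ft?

K_a = 0.3307. P_a = ½ K_a γ H² ⇒ H = √(2P_a/(K_a γ)).
H = √(2×16730/(0.3307×109.5)) = 30.40 ft.

30.4 ft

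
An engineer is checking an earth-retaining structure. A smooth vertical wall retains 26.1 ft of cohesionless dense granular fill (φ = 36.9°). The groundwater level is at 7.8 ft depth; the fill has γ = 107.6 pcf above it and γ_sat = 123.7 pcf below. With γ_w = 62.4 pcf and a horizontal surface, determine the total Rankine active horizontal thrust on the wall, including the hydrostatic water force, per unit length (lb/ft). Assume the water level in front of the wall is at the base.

K_a = tan²(45° − φ/2) = 0.2497.
γ' = 123.7 − 62.4 = 61.30 pcf. Depth below WT = 18.3 ft.
σ'_h at WT = K_a γ d_w = 209.5 psf; at base = 209.5 + K_a γ' × 18.3 = 489.6 psf.
P₁ (0–7.8 ft) = ½×209.5×7.8 = 817.2. P₂ (7.8–26.1 ft) = ½(209.5+489.6)×18.3 = 6397.
P_w = ½ γ_w h₂² = 0.5×62.4×18.3² = 10450. Total = 817.2+6397+10450 = 17660 lb/ft.

17700 lb/ft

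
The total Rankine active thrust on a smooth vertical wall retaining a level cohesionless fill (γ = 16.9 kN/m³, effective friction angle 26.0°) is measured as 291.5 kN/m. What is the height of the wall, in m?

K_a = 0.3905. P_a = ½ K_a γ H² ⇒ H = √(2P_a/(K_a γ)).
H = √(2×291.5/(0.3905×16.9)) = 9.399 m.

9.40 m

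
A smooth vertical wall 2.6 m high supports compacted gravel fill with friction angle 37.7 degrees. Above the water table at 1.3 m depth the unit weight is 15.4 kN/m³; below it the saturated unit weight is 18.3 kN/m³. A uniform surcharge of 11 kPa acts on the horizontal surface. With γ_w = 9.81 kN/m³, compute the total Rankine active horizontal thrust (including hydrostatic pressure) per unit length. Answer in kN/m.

K_a = tan²(45° − φ/2) = 0.2411.
γ' = 18.3 − 9.81 = 8.490 kN/m³. h₂ = H − d_w = 1.3 m.
σ'_h: at surface K_a·q = 2.652; at WT K_a(q+γd_w) = 7.478; at base K_a(q+γd_w+γ'h₂) = 10.14 kPa.
P₁ = ½(2.652+7.478)×1.3 = 6.584; P₂ = ½(7.478+10.14)×1.3 = 11.45; P_w = ½γ_w h₂² = 8.289.
Total = 6.584+11.45+8.289 = 26.32 kN/m.

26.3 kN/m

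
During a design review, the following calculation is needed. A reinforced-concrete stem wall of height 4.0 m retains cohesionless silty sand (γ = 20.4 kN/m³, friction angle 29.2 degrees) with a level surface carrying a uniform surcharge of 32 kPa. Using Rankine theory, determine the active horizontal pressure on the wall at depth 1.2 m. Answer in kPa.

K_a = (1 − sin φ)/(1 + sin φ) = 0.3442.
σ_v = γz + q = 20.4 × 1.2 + 32 = 56.48 kPa.
σ_h = K_a σ_v = 0.3442 × 56.48 = 19.44 kPa.

19.4 kPa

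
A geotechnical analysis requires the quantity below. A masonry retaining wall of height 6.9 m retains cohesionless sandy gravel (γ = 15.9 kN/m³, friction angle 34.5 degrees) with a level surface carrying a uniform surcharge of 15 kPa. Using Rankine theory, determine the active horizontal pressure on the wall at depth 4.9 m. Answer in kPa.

K_a = (1 − sin φ)/(1 + sin φ) = 0.2768.
σ_v = γz + q = 15.9 × 4.9 + 15 = 92.91 kPa.
σ_h = K_a σ_v = 0.2768 × 92.91 = 25.72 kPa.

25.7 kPa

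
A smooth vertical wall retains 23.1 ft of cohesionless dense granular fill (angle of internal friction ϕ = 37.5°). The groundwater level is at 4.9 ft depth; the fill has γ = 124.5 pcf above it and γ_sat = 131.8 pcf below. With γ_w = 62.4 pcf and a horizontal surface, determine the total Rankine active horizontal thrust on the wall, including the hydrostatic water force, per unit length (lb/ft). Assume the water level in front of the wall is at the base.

K_a = tan²(45° − φ/2) = 0.2432.
γ' = 131.8 − 62.4 = 69.40 pcf. Depth below WT = 18.2 ft.
σ'_h at WT = K_a γ d_w = 148.4 psf; at base = 148.4 + K_a γ' × 18.2 = 455.5 psf.
P₁ (0–4.9 ft) = ½×148.4×4.9 = 363.5. P₂ (4.9–23.1 ft) = ½(148.4+455.5)×18.2 = 5495.
P_w = ½ γ_w h₂² = 0.5×62.4×18.2² = 10330. Total = 363.5+5495+10330 = 16190 lb/ft.

16200 lb/ft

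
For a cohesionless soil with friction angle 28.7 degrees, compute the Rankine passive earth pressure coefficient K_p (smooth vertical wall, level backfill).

K_p = (1 + sin φ)/(1 − sin φ) = tan²(45° + 28.7°/2) = 2.848.

2.85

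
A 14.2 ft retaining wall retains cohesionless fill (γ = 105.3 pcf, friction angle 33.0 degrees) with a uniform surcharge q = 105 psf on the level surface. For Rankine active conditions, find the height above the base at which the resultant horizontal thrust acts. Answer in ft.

K_a = 0.2948.
Triangular part P₁ = ½K_aγH² = 3130 at H/3 = 4.733 ft; rectangular part P₂ = K_a q H = 439.5 at H/2 = 7.100 ft.
ȳ = (P₁·4.733 + P₂·7.100)/(P₁+P₂) = 5.025 ft.

5.02 ft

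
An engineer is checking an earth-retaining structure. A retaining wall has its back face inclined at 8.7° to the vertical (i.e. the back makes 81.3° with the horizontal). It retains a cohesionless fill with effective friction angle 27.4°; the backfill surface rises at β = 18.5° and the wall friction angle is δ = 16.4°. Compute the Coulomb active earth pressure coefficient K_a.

K_a = sin²(α+φ) / [sin²α · sin(α−δ) · (1 + √{sin(φ+δ)sin(φ−β) / (sin(α−δ)sin(α+β))})²].
With α = 81.3°, φ = 27.4°, δ = 16.4°, β = 18.5°: K_a = 0.5593.

0.559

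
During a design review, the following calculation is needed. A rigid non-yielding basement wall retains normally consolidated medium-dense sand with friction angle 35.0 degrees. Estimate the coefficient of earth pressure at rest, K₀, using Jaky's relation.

0.426

K₀ = 1 − sin φ' = 1 − sin 35.0° = 0.4264.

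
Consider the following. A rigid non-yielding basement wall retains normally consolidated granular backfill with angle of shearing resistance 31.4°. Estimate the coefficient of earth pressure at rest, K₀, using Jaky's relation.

0.479

K₀ = 1 − sin φ' = 1 − sin 31.4° = 0.4790.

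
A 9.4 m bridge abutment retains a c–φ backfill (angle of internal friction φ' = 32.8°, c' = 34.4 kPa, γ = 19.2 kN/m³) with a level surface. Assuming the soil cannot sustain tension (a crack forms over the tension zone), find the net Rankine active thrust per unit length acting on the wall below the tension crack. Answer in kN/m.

22.8 kN/m

K_a = 0.2973; √K_a = 0.5452.
Tension-crack depth z_c = 2c/(γ√K_a) = 2×34.4/(19.2×0.5452) = 6.572 m.
σ_a at base = K_a γ H − 2c√K_a = 0.2973×19.2×9.4 − 2×34.4×0.5452 = 16.14 kPa.
P_a = ½ × 16.14 × (H − z_c) = 0.5×16.14×2.828 = 22.82 kN/m.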